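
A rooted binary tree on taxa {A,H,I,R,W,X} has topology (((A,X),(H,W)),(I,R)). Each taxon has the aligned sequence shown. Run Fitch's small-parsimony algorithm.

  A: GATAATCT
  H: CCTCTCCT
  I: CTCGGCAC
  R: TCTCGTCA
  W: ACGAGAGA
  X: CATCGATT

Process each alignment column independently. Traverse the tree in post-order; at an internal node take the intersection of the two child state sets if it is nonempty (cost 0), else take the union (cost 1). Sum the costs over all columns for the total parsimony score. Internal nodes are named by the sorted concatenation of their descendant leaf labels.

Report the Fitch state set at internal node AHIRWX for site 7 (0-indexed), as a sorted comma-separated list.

A,C,T

AX@0: {G} ∪ {C} = {C,G} (union, +1)
HW@0: {C} ∪ {A} = {A,C} (union, +1)
AHWX@0: {C,G} ∩ {A,C} = {C} (intersection, +0)
IR@0: {C} ∪ {T} = {C,T} (union, +1)
AHIRWX@0: {C} ∩ {C,T} = {C} (intersection, +0)
AX@1: {A} ∩ {A} = {A} (intersection, +0)
HW@1: {C} ∩ {C} = {C} (intersection, +0)
AHWX@1: {A} ∪ {C} = {A,C} (union, +1)
IR@1: {T} ∪ {C} = {C,T} (union, +1)
AHIRWX@1: {A,C} ∩ {C,T} = {C} (intersection, +0)
AX@2: {T} ∩ {T} = {T} (intersection, +0)
HW@2: {T} ∪ {G} = {G,T} (union, +1)
AHWX@2: {T} ∩ {G,T} = {T} (intersection, +0)
IR@2: {C} ∪ {T} = {C,T} (union, +1)
AHIRWX@2: {T} ∩ {C,T} = {T} (intersection, +0)
AX@3: {A} ∪ {C} = {A,C} (union, +1)
HW@3: {C} ∪ {A} = {A,C} (union, +1)
AHWX@3: {A,C} ∩ {A,C} = {A,C} (intersection, +0)
IR@3: {G} ∪ {C} = {C,G} (union, +1)
AHIRWX@3: {A,C} ∩ {C,G} = {C} (intersection, +0)
AX@4: {A} ∪ {G} = {A,G} (union, +1)
HW@4: {T} ∪ {G} = {G,T} (union, +1)
AHWX@4: {A,G} ∩ {G,T} = {G} (intersection, +0)
IR@4: {G} ∩ {G} = {G} (intersection, +0)
AHIRWX@4: {G} ∩ {G} = {G} (intersection, +0)
AX@5: {T} ∪ {A} = {A,T} (union, +1)
HW@5: {C} ∪ {A} = {A,C} (union, +1)
AHWX@5: {A,T} ∩ {A,C} = {A} (intersection, +0)
IR@5: {C} ∪ {T} = {C,T} (union, +1)
AHIRWX@5: {A} ∪ {C,T} = {A,C,T} (union, +1)
AX@6: {C} ∪ {T} = {C,T} (union, +1)
HW@6: {C} ∪ {G} = {C,G} (union, +1)
AHWX@6: {C,T} ∩ {C,G} = {C} (intersection, +0)
IR@6: {A} ∪ {C} = {A,C} (union, +1)
AHIRWX@6: {C} ∩ {A,C} = {C} (intersection, +0)
AX@7: {T} ∩ {T} = {T} (intersection, +0)
HW@7: {T} ∪ {A} = {A,T} (union, +1)
AHWX@7: {T} ∩ {A,T} = {T} (intersection, +0)
IR@7: {C} ∪ {A} = {A,C} (union, +1)
AHIRWX@7: {T} ∪ {A,C} = {A,C,T} (union, +1)
per-site changes: [3, 2, 2, 3, 2, 4, 3, 3]; total = 22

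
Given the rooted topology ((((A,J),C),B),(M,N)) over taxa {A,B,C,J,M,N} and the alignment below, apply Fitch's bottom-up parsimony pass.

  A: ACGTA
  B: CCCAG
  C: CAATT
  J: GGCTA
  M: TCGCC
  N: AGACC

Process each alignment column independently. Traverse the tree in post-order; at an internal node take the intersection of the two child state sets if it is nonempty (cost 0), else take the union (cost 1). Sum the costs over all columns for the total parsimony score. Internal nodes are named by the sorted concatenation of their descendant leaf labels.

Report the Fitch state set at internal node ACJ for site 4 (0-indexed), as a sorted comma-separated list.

A,T

site 0, node AJ: A={A} ∪ J={G} → {A,G} (+1)
site 0, node ACJ: AJ={A,G} ∪ C={C} → {A,C,G} (+1)
site 0, node ABCJ: ACJ={A,C,G} ∩ B={C} → {C} (+0)
site 0, node MN: M={T} ∪ N={A} → {A,T} (+1)
site 0, node ABCJMN: ABCJ={C} ∪ MN={A,T} → {A,C,T} (+1)
site 1, node AJ: A={C} ∪ J={G} → {C,G} (+1)
site 1, node ACJ: AJ={C,G} ∪ C={A} → {A,C,G} (+1)
site 1, node ABCJ: ACJ={A,C,G} ∩ B={C} → {C} (+0)
site 1, node MN: M={C} ∪ N={G} → {C,G} (+1)
site 1, node ABCJMN: ABCJ={C} ∩ MN={C,G} → {C} (+0)
site 2, node AJ: A={G} ∪ J={C} → {C,G} (+1)
site 2, node ACJ: AJ={C,G} ∪ C={A} → {A,C,G} (+1)
site 2, node ABCJ: ACJ={A,C,G} ∩ B={C} → {C} (+0)
site 2, node MN: M={G} ∪ N={A} → {A,G} (+1)
site 2, node ABCJMN: ABCJ={C} ∪ MN={A,G} → {A,C,G} (+1)
site 3, node AJ: A={T} ∩ J={T} → {T} (+0)
site 3, node ACJ: AJ={T} ∩ C={T} → {T} (+0)
site 3, node ABCJ: ACJ={T} ∪ B={A} → {A,T} (+1)
site 3, node MN: M={C} ∩ N={C} → {C} (+0)
site 3, node ABCJMN: ABCJ={A,T} ∪ MN={C} → {A,C,T} (+1)
site 4, node AJ: A={A} ∩ J={A} → {A} (+0)
site 4, node ACJ: AJ={A} ∪ C={T} → {A,T} (+1)
site 4, node ABCJ: ACJ={A,T} ∪ B={G} → {A,G,T} (+1)
site 4, node MN: M={C} ∩ N={C} → {C} (+0)
site 4, node ABCJMN: ABCJ={A,G,T} ∪ MN={C} → {A,C,G,T} (+1)
per-site changes: [4, 3, 4, 2, 3]; total = 16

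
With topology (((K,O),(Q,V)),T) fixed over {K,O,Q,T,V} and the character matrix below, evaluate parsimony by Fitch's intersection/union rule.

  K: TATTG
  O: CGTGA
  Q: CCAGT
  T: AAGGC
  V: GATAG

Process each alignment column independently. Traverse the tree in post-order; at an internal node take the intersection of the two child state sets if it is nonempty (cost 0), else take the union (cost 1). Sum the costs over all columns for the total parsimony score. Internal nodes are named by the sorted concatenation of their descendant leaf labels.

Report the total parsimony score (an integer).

site 0, node KO: K={T} ∪ O={C} → {C,T} (+1)
site 0, node QV: Q={C} ∪ V={G} → {C,G} (+1)
site 0, node KOQV: KO={C,T} ∩ QV={C,G} → {C} (+0)
site 0, node KOQTV: KOQV={C} ∪ T={A} → {A,C} (+1)
site 1, node KO: K={A} ∪ O={G} → {A,G} (+1)
site 1, node QV: Q={C} ∪ V={A} → {A,C} (+1)
site 1, node KOQV: KO={A,G} ∩ QV={A,C} → {A} (+0)
site 1, node KOQTV: KOQV={A} ∩ T={A} → {A} (+0)
site 2, node KO: K={T} ∩ O={T} → {T} (+0)
site 2, node QV: Q={A} ∪ V={T} → {A,T} (+1)
site 2, node KOQV: KO={T} ∩ QV={A,T} → {T} (+0)
site 2, node KOQTV: KOQV={T} ∪ T={G} → {G,T} (+1)
site 3, node KO: K={T} ∪ O={G} → {G,T} (+1)
site 3, node QV: Q={G} ∪ V={A} → {A,G} (+1)
site 3, node KOQV: KO={G,T} ∩ QV={A,G} → {G} (+0)
site 3, node KOQTV: KOQV={G} ∩ T={G} → {G} (+0)
site 4, node KO: K={G} ∪ O={A} → {A,G} (+1)
site 4, node QV: Q={T} ∪ V={G} → {G,T} (+1)
site 4, node KOQV: KO={A,G} ∩ QV={G,T} → {G} (+0)
site 4, node KOQTV: KOQV={G} ∪ T={C} → {C,G} (+1)
per-site changes: [3, 2, 2, 2, 3]; total = 12

12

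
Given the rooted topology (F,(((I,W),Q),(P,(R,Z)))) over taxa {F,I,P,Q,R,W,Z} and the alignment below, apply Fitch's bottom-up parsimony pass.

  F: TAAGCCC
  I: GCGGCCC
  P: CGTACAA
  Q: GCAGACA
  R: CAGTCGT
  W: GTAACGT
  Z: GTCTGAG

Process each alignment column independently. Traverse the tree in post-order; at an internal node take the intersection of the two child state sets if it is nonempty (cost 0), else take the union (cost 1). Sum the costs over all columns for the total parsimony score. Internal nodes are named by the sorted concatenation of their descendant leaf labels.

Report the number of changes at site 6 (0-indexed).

5

site 0, node IW: I={G} ∩ W={G} → {G} (+0)
site 0, node IQW: IW={G} ∩ Q={G} → {G} (+0)
site 0, node RZ: R={C} ∪ Z={G} → {C,G} (+1)
site 0, node PRZ: P={C} ∩ RZ={C,G} → {C} (+0)
site 0, node IPQRWZ: IQW={G} ∪ PRZ={C} → {C,G} (+1)
site 0, node FIPQRWZ: F={T} ∪ IPQRWZ={C,G} → {C,G,T} (+1)
site 1, node IW: I={C} ∪ W={T} → {C,T} (+1)
site 1, node IQW: IW={C,T} ∩ Q={C} → {C} (+0)
site 1, node RZ: R={A} ∪ Z={T} → {A,T} (+1)
site 1, node PRZ: P={G} ∪ RZ={A,T} → {A,G,T} (+1)
site 1, node IPQRWZ: IQW={C} ∪ PRZ={A,G,T} → {A,C,G,T} (+1)
site 1, node FIPQRWZ: F={A} ∩ IPQRWZ={A,C,G,T} → {A} (+0)
site 2, node IW: I={G} ∪ W={A} → {A,G} (+1)
site 2, node IQW: IW={A,G} ∩ Q={A} → {A} (+0)
site 2, node RZ: R={G} ∪ Z={C} → {C,G} (+1)
site 2, node PRZ: P={T} ∪ RZ={C,G} → {C,G,T} (+1)
site 2, node IPQRWZ: IQW={A} ∪ PRZ={C,G,T} → {A,C,G,T} (+1)
site 2, node FIPQRWZ: F={A} ∩ IPQRWZ={A,C,G,T} → {A} (+0)
site 3, node IW: I={G} ∪ W={A} → {A,G} (+1)
site 3, node IQW: IW={A,G} ∩ Q={G} → {G} (+0)
site 3, node RZ: R={T} ∩ Z={T} → {T} (+0)
site 3, node PRZ: P={A} ∪ RZ={T} → {A,T} (+1)
site 3, node IPQRWZ: IQW={G} ∪ PRZ={A,T} → {A,G,T} (+1)
site 3, node FIPQRWZ: F={G} ∩ IPQRWZ={A,G,T} → {G} (+0)
site 4, node IW: I={C} ∩ W={C} → {C} (+0)
site 4, node IQW: IW={C} ∪ Q={A} → {A,C} (+1)
site 4, node RZ: R={C} ∪ Z={G} → {C,G} (+1)
site 4, node PRZ: P={C} ∩ RZ={C,G} → {C} (+0)
site 4, node IPQRWZ: IQW={A,C} ∩ PRZ={C} → {C} (+0)
site 4, node FIPQRWZ: F={C} ∩ IPQRWZ={C} → {C} (+0)
site 5, node IW: I={C} ∪ W={G} → {C,G} (+1)
site 5, node IQW: IW={C,G} ∩ Q={C} → {C} (+0)
site 5, node RZ: R={G} ∪ Z={A} → {A,G} (+1)
site 5, node PRZ: P={A} ∩ RZ={A,G} → {A} (+0)
site 5, node IPQRWZ: IQW={C} ∪ PRZ={A} → {A,C} (+1)
site 5, node FIPQRWZ: F={C} ∩ IPQRWZ={A,C} → {C} (+0)
site 6, node IW: I={C} ∪ W={T} → {C,T} (+1)
site 6, node IQW: IW={C,T} ∪ Q={A} → {A,C,T} (+1)
site 6, node RZ: R={T} ∪ Z={G} → {G,T} (+1)
site 6, node PRZ: P={A} ∪ RZ={G,T} → {A,G,T} (+1)
site 6, node IPQRWZ: IQW={A,C,T} ∩ PRZ={A,G,T} → {A,T} (+0)
site 6, node FIPQRWZ: F={C} ∪ IPQRWZ={A,T} → {A,C,T} (+1)
per-site changes: [3, 4, 4, 3, 2, 3, 5]; total = 24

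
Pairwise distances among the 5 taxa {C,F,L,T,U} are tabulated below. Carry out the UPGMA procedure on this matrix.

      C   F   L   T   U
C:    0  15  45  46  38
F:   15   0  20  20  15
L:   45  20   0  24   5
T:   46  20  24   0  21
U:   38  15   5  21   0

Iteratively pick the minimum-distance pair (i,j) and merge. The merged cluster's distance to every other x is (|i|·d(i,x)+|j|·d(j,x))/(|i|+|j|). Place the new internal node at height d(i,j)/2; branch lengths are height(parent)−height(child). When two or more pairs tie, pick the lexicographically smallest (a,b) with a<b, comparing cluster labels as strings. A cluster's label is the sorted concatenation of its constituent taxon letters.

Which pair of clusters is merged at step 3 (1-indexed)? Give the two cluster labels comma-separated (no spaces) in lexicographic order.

step 1: merge (L,U) at d=5; branch lengths L→5/2, U→5/2; new cluster LU
  updated: d(C,LU)=83/2, d(F,LU)=35/2, d(LU,T)=45/2
step 2: merge (C,F) at d=15; branch lengths C→15/2, F→15/2; new cluster CF
  updated: d(CF,LU)=59/2, d(CF,T)=33
step 3: merge (LU,T) at d=45/2; branch lengths LU→35/4, T→45/4; new cluster LTU
  updated: d(CF,LTU)=92/3
step 4: merge (CF,LTU) at d=92/3; branch lengths CF→47/6, LTU→49/12; new cluster CFLTU
final tree: ((C:15/2,F:15/2):47/6,((L:5/2,U:5/2):35/4,T:45/4):49/12)
total length: 623/12

LU,T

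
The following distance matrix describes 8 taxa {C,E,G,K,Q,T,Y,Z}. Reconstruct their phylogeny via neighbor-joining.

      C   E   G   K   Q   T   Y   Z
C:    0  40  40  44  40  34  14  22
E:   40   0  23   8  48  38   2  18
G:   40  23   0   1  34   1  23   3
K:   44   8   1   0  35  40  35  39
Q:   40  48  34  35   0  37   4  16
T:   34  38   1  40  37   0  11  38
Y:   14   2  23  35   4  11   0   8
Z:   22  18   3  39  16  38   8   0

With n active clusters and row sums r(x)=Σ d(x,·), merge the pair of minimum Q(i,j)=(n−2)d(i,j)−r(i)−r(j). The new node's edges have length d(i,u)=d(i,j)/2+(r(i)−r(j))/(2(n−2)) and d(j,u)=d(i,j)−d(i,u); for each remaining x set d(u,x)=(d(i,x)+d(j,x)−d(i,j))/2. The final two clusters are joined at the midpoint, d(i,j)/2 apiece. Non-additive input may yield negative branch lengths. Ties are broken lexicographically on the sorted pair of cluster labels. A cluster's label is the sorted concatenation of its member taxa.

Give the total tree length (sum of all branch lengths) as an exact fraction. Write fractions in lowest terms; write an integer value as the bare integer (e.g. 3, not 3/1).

1121/16

step 1: merge (E,K) at d=8, Q=-331; branch lengths E→23/12, K→73/12; new cluster EK
  updated: d(C,EK)=38, d(EK,G)=8, d(EK,Q)=75/2, d(EK,T)=35, d(EK,Y)=29/2, d(EK,Z)=49/2
step 2: merge (G,T) at d=1, Q=-260; branch lengths G→-21/5, T→26/5; new cluster GT
  updated: d(C,GT)=73/2, d(EK,GT)=21, d(GT,Q)=35, d(GT,Y)=33/2, d(GT,Z)=20
step 3: merge (EK,GT) at d=21, Q=-361/2; branch lengths EK→181/16, GT→155/16; new cluster EGKT
  updated: d(C,EGKT)=107/4, d(EGKT,Q)=103/4, d(EGKT,Y)=5, d(EGKT,Z)=47/4
step 4: merge (Q,Y) at d=4, Q=-419/4; branch lengths Q→89/8, Y→-57/8; new cluster QY
  updated: d(C,QY)=25, d(EGKT,QY)=107/8, d(QY,Z)=10
step 5: merge (C,Z) at d=22, Q=-147/2; branch lengths C→37/2, Z→7/2; new cluster CZ
  updated: d(CZ,EGKT)=33/4, d(CZ,QY)=13/2
step 6: merge (CZ,EGKT) at d=33/4, Q=-225/8; branch lengths CZ→11/16, EGKT→121/16; new cluster CEGKTZ
  updated: d(CEGKTZ,QY)=93/16
step 7: merge (CEGKTZ,QY) at d=93/16; branch lengths CEGKTZ→93/32, QY→93/32; new cluster CEGKQTYZ
final tree: (((C:37/2,Z:7/2):11/16,((E:23/12,K:73/12):181/16,(G:-21/5,T:26/5):155/16):121/16):93/32,(Q:89/8,Y:-57/8):93/32)
total length: 1121/16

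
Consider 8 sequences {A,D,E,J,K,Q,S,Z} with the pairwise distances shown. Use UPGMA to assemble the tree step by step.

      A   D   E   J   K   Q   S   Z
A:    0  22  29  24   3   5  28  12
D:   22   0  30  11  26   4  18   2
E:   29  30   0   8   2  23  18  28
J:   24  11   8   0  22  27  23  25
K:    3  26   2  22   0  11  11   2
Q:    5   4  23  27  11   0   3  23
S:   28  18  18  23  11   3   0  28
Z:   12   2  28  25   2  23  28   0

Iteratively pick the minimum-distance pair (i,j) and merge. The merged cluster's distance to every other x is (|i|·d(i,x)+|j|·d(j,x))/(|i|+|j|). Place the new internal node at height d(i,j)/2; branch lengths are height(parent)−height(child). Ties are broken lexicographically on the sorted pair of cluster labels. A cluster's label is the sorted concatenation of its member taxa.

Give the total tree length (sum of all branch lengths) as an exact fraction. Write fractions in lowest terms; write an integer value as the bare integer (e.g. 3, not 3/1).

1. join D+Z (d=2) ⇒ DZ; edges |D|=1, |Z|=1
  updated: d(A,DZ)=17, d(DZ,E)=29, d(DZ,J)=18, d(DZ,K)=14, d(DZ,Q)=27/2, d(DZ,S)=23
2. join E+K (d=2) ⇒ EK; edges |E|=1, |K|=1
  updated: d(A,EK)=16, d(DZ,EK)=43/2, d(EK,J)=15, d(EK,Q)=17, d(EK,S)=29/2
3. join Q+S (d=3) ⇒ QS; edges |Q|=3/2, |S|=3/2
  updated: d(A,QS)=33/2, d(DZ,QS)=73/4, d(EK,QS)=63/4, d(J,QS)=25
4. join EK+J (d=15) ⇒ EJK; edges |EK|=13/2, |J|=15/2
  updated: d(A,EJK)=56/3, d(DZ,EJK)=61/3, d(EJK,QS)=113/6
5. join A+QS (d=33/2) ⇒ AQS; edges |A|=33/4, |QS|=27/4
  updated: d(AQS,DZ)=107/6, d(AQS,EJK)=169/9
6. join AQS+DZ (d=107/6) ⇒ ADQSZ; edges |AQS|=2/3, |DZ|=95/12
  updated: d(ADQSZ,EJK)=97/5
7. join ADQSZ+EJK (d=97/5) ⇒ ADEJKQSZ; edges |ADQSZ|=47/60, |EJK|=11/5
final tree: (((A:33/4,(Q:3/2,S:3/2):27/4):2/3,(D:1,Z:1):95/12):47/60,((E:1,K:1):13/2,J:15/2):11/5)
total length: 1427/30

1427/30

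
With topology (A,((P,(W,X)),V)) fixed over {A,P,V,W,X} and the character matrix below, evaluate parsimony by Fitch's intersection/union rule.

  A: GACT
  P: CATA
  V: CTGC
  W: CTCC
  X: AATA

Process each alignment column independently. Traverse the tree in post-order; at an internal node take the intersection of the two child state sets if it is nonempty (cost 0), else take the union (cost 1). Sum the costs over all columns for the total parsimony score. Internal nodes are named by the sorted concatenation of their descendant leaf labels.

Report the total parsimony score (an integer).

site 0, node WX: W={C} ∪ X={A} → {A,C} (+1)
site 0, node PWX: P={C} ∩ WX={A,C} → {C} (+0)
site 0, node PVWX: PWX={C} ∩ V={C} → {C} (+0)
site 0, node APVWX: A={G} ∪ PVWX={C} → {C,G} (+1)
site 1, node WX: W={T} ∪ X={A} → {A,T} (+1)
site 1, node PWX: P={A} ∩ WX={A,T} → {A} (+0)
site 1, node PVWX: PWX={A} ∪ V={T} → {A,T} (+1)
site 1, node APVWX: A={A} ∩ PVWX={A,T} → {A} (+0)
site 2, node WX: W={C} ∪ X={T} → {C,T} (+1)
site 2, node PWX: P={T} ∩ WX={C,T} → {T} (+0)
site 2, node PVWX: PWX={T} ∪ V={G} → {G,T} (+1)
site 2, node APVWX: A={C} ∪ PVWX={G,T} → {C,G,T} (+1)
site 3, node WX: W={C} ∪ X={A} → {A,C} (+1)
site 3, node PWX: P={A} ∩ WX={A,C} → {A} (+0)
site 3, node PVWX: PWX={A} ∪ V={C} → {A,C} (+1)
site 3, node APVWX: A={T} ∪ PVWX={A,C} → {A,C,T} (+1)
per-site changes: [2, 2, 3, 3]; total = 10

10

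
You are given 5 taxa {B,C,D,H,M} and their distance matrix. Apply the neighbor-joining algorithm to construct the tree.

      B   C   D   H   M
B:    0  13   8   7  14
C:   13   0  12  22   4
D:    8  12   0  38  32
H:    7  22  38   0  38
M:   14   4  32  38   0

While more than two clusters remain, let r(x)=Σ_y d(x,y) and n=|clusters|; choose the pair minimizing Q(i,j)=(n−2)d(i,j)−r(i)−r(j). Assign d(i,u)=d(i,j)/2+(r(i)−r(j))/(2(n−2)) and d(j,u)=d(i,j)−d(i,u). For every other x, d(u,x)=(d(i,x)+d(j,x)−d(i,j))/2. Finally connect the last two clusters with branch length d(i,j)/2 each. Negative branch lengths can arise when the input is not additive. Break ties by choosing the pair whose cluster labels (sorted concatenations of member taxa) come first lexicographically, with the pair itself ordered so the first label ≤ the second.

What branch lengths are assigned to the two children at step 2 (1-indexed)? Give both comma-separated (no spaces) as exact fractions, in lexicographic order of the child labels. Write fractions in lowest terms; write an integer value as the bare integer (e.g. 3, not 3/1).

step 1: merge (C,M) at d=4, Q=-127; branch lengths C→-25/6, M→49/6; new cluster CM
  updated: d(B,CM)=23/2, d(CM,D)=20, d(CM,H)=28
step 2: merge (B,H) at d=7, Q=-171/2; branch lengths B→-65/8, H→121/8; new cluster BH
  updated: d(BH,CM)=65/4, d(BH,D)=39/2
step 3: merge (BH,CM) at d=65/4, Q=-223/4; branch lengths BH→63/8, CM→67/8; new cluster BCHM
  updated: d(BCHM,D)=93/8
step 4: merge (BCHM,D) at d=93/8; branch lengths BCHM→93/16, D→93/16; new cluster BCDHM
final tree: (((B:-65/8,H:121/8):63/8,(C:-25/6,M:49/6):67/8):93/16,D:93/16)
total length: 311/8

-65/8,121/8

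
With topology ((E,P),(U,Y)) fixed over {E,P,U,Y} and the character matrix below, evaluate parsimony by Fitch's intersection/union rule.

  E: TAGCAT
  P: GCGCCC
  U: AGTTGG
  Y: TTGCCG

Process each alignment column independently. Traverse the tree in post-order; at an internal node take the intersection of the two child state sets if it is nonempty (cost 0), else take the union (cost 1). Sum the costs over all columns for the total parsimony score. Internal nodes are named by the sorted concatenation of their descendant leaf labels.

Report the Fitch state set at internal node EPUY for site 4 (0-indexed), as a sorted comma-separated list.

C

EP@0: {T} ∪ {G} = {G,T} (union, +1)
UY@0: {A} ∪ {T} = {A,T} (union, +1)
EPUY@0: {G,T} ∩ {A,T} = {T} (intersection, +0)
EP@1: {A} ∪ {C} = {A,C} (union, +1)
UY@1: {G} ∪ {T} = {G,T} (union, +1)
EPUY@1: {A,C} ∪ {G,T} = {A,C,G,T} (union, +1)
EP@2: {G} ∩ {G} = {G} (intersection, +0)
UY@2: {T} ∪ {G} = {G,T} (union, +1)
EPUY@2: {G} ∩ {G,T} = {G} (intersection, +0)
EP@3: {C} ∩ {C} = {C} (intersection, +0)
UY@3: {T} ∪ {C} = {C,T} (union, +1)
EPUY@3: {C} ∩ {C,T} = {C} (intersection, +0)
EP@4: {A} ∪ {C} = {A,C} (union, +1)
UY@4: {G} ∪ {C} = {C,G} (union, +1)
EPUY@4: {A,C} ∩ {C,G} = {C} (intersection, +0)
EP@5: {T} ∪ {C} = {C,T} (union, +1)
UY@5: {G} ∩ {G} = {G} (intersection, +0)
EPUY@5: {C,T} ∪ {G} = {C,G,T} (union, +1)
per-site changes: [2, 3, 1, 1, 2, 2]; total = 11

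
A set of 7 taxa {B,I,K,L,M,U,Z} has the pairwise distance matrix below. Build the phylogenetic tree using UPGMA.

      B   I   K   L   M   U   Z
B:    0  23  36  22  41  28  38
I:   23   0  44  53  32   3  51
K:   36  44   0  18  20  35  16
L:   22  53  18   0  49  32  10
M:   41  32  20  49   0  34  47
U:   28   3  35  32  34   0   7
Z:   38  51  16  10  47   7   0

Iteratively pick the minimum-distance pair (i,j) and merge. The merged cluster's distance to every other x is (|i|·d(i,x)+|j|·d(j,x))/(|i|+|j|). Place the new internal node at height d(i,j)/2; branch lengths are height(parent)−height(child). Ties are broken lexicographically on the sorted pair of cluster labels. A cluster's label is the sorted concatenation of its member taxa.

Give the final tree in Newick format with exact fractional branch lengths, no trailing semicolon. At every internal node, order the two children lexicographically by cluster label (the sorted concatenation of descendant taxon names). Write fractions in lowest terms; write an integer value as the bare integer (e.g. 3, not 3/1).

(((B:51/4,(I:3/2,U:3/2):45/4):59/12,(K:17/2,(L:5,Z:5):7/2):55/6):11/12,M:223/12)

iteration 1: select I,U (d=3); attach at lengths (3/2, 3/2); label the merged cluster IU
  updated: d(B,IU)=51/2, d(IU,K)=79/2, d(IU,L)=85/2, d(IU,M)=33, d(IU,Z)=29
iteration 2: select L,Z (d=10); attach at lengths (5, 5); label the merged cluster LZ
  updated: d(B,LZ)=30, d(IU,LZ)=143/4, d(K,LZ)=17, d(LZ,M)=48
iteration 3: select K,LZ (d=17); attach at lengths (17/2, 7/2); label the merged cluster KLZ
  updated: d(B,KLZ)=32, d(IU,KLZ)=37, d(KLZ,M)=116/3
iteration 4: select B,IU (d=51/2); attach at lengths (51/4, 45/4); label the merged cluster BIU
  updated: d(BIU,KLZ)=106/3, d(BIU,M)=107/3
iteration 5: select BIU,KLZ (d=106/3); attach at lengths (59/12, 55/6); label the merged cluster BIKLUZ
  updated: d(BIKLUZ,M)=223/6
iteration 6: select BIKLUZ,M (d=223/6); attach at lengths (11/12, 223/12); label the merged cluster BIKLMUZ
final tree: (((B:51/4,(I:3/2,U:3/2):45/4):59/12,(K:17/2,(L:5,Z:5):7/2):55/6):11/12,M:223/12)
total length: 991/12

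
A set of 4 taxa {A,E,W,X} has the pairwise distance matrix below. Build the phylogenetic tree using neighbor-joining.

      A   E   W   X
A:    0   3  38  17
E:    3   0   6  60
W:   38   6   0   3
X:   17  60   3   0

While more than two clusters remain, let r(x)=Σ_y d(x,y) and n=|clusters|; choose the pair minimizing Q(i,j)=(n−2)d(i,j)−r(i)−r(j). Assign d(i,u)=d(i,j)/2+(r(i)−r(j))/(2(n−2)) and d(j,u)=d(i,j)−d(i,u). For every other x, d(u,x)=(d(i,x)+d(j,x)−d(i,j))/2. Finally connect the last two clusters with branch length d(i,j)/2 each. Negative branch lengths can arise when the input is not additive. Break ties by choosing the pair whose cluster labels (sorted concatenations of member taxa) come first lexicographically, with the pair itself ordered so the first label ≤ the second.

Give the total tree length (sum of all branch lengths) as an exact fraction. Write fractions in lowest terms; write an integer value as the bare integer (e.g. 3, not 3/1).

1. join A+E (d=3, Q=-121) ⇒ AE; edges |A|=-5/4, |E|=17/4
  updated: d(AE,W)=41/2, d(AE,X)=37
2. join AE+W (d=41/2, Q=-121/2) ⇒ AEW; edges |AE|=109/4, |W|=-27/4
  updated: d(AEW,X)=39/4
3. join AEW+X (d=39/4) ⇒ AEWX; edges |AEW|=39/8, |X|=39/8
final tree: (((A:-5/4,E:17/4):109/4,W:-27/4):39/8,X:39/8)
total length: 133/4

133/4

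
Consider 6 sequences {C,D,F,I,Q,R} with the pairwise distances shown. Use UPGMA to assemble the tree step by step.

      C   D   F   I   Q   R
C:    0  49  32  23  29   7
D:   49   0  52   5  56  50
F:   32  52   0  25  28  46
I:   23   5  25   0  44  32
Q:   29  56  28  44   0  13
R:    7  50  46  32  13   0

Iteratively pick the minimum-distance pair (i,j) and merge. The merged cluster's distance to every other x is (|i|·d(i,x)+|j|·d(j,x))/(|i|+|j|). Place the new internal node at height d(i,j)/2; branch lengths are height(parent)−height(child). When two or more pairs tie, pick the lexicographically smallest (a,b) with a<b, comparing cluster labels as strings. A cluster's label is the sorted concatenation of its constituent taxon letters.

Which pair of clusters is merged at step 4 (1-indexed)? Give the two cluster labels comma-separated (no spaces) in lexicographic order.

step 1: merge (D,I) at d=5; branch lengths D→5/2, I→5/2; new cluster DI
  updated: d(C,DI)=36, d(DI,F)=77/2, d(DI,Q)=50, d(DI,R)=41
step 2: merge (C,R) at d=7; branch lengths C→7/2, R→7/2; new cluster CR
  updated: d(CR,DI)=77/2, d(CR,F)=39, d(CR,Q)=21
step 3: merge (CR,Q) at d=21; branch lengths CR→7, Q→21/2; new cluster CQR
  updated: d(CQR,DI)=127/3, d(CQR,F)=106/3
step 4: merge (CQR,F) at d=106/3; branch lengths CQR→43/6, F→53/3; new cluster CFQR
  updated: d(CFQR,DI)=331/8
step 5: merge (CFQR,DI) at d=331/8; branch lengths CFQR→145/48, DI→291/16; new cluster CDFIQR
final tree: ((((C:7/2,R:7/2):7,Q:21/2):43/6,F:53/3):145/48,(D:5/2,I:5/2):291/16)
total length: 1813/24

CQR,F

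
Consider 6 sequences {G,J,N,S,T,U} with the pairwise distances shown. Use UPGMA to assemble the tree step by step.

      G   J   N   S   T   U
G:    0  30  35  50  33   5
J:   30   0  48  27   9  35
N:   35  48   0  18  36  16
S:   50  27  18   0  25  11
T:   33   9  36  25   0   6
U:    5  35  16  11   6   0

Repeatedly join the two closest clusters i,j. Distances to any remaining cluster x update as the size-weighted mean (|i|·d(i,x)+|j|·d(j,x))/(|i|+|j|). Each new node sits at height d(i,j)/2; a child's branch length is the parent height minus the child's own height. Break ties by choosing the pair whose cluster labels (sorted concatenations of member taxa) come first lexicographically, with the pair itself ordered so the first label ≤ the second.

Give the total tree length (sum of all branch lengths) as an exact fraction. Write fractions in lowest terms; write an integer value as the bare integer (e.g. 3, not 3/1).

1. join G+U (d=5) ⇒ GU; edges |G|=5/2, |U|=5/2
  updated: d(GU,J)=65/2, d(GU,N)=51/2, d(GU,S)=61/2, d(GU,T)=39/2
2. join J+T (d=9) ⇒ JT; edges |J|=9/2, |T|=9/2
  updated: d(GU,JT)=26, d(JT,N)=42, d(JT,S)=26
3. join N+S (d=18) ⇒ NS; edges |N|=9, |S|=9
  updated: d(GU,NS)=28, d(JT,NS)=34
4. join GU+JT (d=26) ⇒ GJTU; edges |GU|=21/2, |JT|=17/2
  updated: d(GJTU,NS)=31
5. join GJTU+NS (d=31) ⇒ GJNSTU; edges |GJTU|=5/2, |NS|=13/2
final tree: (((G:5/2,U:5/2):21/2,(J:9/2,T:9/2):17/2):5/2,(N:9,S:9):13/2)
total length: 60

60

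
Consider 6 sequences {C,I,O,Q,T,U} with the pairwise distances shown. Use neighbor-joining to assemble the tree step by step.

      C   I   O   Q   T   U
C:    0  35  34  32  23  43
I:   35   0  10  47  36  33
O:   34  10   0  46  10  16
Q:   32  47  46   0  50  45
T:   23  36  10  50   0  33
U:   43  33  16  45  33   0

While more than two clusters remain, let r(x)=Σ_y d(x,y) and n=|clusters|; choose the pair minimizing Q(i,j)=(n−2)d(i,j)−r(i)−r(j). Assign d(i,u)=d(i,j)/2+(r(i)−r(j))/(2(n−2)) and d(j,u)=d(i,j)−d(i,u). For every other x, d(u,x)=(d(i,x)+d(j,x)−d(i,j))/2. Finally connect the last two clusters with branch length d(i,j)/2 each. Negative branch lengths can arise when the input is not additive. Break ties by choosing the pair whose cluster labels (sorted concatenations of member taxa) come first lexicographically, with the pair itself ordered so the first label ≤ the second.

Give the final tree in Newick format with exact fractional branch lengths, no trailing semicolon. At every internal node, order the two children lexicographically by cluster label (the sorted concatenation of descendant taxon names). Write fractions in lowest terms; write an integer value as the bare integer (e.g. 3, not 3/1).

(((((C:75/8,Q:181/8):119/12,T:127/12):37/8,U:125/8):31/8,I:101/8):-21/16,O:-21/16)

1. join C+Q (d=32, Q=-259) ⇒ CQ; edges |C|=75/8, |Q|=181/8
  updated: d(CQ,I)=25, d(CQ,O)=24, d(CQ,T)=41/2, d(CQ,U)=28
2. join CQ+T (d=41/2, Q=-271/2) ⇒ CQT; edges |CQ|=119/12, |T|=127/12
  updated: d(CQT,I)=81/4, d(CQT,O)=27/4, d(CQT,U)=81/4
3. join CQT+U (d=81/4, Q=-76) ⇒ CQTU; edges |CQT|=37/8, |U|=125/8
  updated: d(CQTU,I)=33/2, d(CQTU,O)=5/4
4. join CQTU+I (d=33/2, Q=-111/4) ⇒ CIQTU; edges |CQTU|=31/8, |I|=101/8
  updated: d(CIQTU,O)=-21/8
5. join CIQTU+O (d=-21/8) ⇒ CIOQTU; edges |CIQTU|=-21/16, |O|=-21/16
final tree: (((((C:75/8,Q:181/8):119/12,T:127/12):37/8,U:125/8):31/8,I:101/8):-21/16,O:-21/16)
total length: 693/8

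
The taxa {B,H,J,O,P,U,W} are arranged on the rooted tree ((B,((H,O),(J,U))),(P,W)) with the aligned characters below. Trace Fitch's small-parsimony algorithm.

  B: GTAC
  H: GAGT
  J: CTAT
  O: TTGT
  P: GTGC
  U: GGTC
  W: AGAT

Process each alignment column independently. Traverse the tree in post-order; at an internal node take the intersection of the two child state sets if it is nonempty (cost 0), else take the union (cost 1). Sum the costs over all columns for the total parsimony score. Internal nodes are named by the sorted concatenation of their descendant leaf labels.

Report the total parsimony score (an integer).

12

[col 0] HO: children H:{G}, O:{T} ∪→ {G,T}; cost 1
[col 0] JU: children J:{C}, U:{G} ∪→ {C,G}; cost 1
[col 0] HJOU: children HO:{G,T}, JU:{C,G} ∩→ {G}; cost 0
[col 0] BHJOU: children B:{G}, HJOU:{G} ∩→ {G}; cost 0
[col 0] PW: children P:{G}, W:{A} ∪→ {A,G}; cost 1
[col 0] BHJOPUW: children BHJOU:{G}, PW:{A,G} ∩→ {G}; cost 0
[col 1] HO: children H:{A}, O:{T} ∪→ {A,T}; cost 1
[col 1] JU: children J:{T}, U:{G} ∪→ {G,T}; cost 1
[col 1] HJOU: children HO:{A,T}, JU:{G,T} ∩→ {T}; cost 0
[col 1] BHJOU: children B:{T}, HJOU:{T} ∩→ {T}; cost 0
[col 1] PW: children P:{T}, W:{G} ∪→ {G,T}; cost 1
[col 1] BHJOPUW: children BHJOU:{T}, PW:{G,T} ∩→ {T}; cost 0
[col 2] HO: children H:{G}, O:{G} ∩→ {G}; cost 0
[col 2] JU: children J:{A}, U:{T} ∪→ {A,T}; cost 1
[col 2] HJOU: children HO:{G}, JU:{A,T} ∪→ {A,G,T}; cost 1
[col 2] BHJOU: children B:{A}, HJOU:{A,G,T} ∩→ {A}; cost 0
[col 2] PW: children P:{G}, W:{A} ∪→ {A,G}; cost 1
[col 2] BHJOPUW: children BHJOU:{A}, PW:{A,G} ∩→ {A}; cost 0
[col 3] HO: children H:{T}, O:{T} ∩→ {T}; cost 0
[col 3] JU: children J:{T}, U:{C} ∪→ {C,T}; cost 1
[col 3] HJOU: children HO:{T}, JU:{C,T} ∩→ {T}; cost 0
[col 3] BHJOU: children B:{C}, HJOU:{T} ∪→ {C,T}; cost 1
[col 3] PW: children P:{C}, W:{T} ∪→ {C,T}; cost 1
[col 3] BHJOPUW: children BHJOU:{C,T}, PW:{C,T} ∩→ {C,T}; cost 0
per-site changes: [3, 3, 3, 3]; total = 12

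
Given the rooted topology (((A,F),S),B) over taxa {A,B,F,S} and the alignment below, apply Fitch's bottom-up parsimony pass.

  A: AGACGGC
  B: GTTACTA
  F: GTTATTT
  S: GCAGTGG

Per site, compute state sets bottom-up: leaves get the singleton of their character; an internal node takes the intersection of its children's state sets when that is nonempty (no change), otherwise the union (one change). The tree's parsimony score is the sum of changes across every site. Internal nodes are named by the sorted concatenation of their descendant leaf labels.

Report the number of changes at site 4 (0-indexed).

2

AF@0: {A} ∪ {G} = {A,G} (union, +1)
AFS@0: {A,G} ∩ {G} = {G} (intersection, +0)
ABFS@0: {G} ∩ {G} = {G} (intersection, +0)
AF@1: {G} ∪ {T} = {G,T} (union, +1)
AFS@1: {G,T} ∪ {C} = {C,G,T} (union, +1)
ABFS@1: {C,G,T} ∩ {T} = {T} (intersection, +0)
AF@2: {A} ∪ {T} = {A,T} (union, +1)
AFS@2: {A,T} ∩ {A} = {A} (intersection, +0)
ABFS@2: {A} ∪ {T} = {A,T} (union, +1)
AF@3: {C} ∪ {A} = {A,C} (union, +1)
AFS@3: {A,C} ∪ {G} = {A,C,G} (union, +1)
ABFS@3: {A,C,G} ∩ {A} = {A} (intersection, +0)
AF@4: {G} ∪ {T} = {G,T} (union, +1)
AFS@4: {G,T} ∩ {T} = {T} (intersection, +0)
ABFS@4: {T} ∪ {C} = {C,T} (union, +1)
AF@5: {G} ∪ {T} = {G,T} (union, +1)
AFS@5: {G,T} ∩ {G} = {G} (intersection, +0)
ABFS@5: {G} ∪ {T} = {G,T} (union, +1)
AF@6: {C} ∪ {T} = {C,T} (union, +1)
AFS@6: {C,T} ∪ {G} = {C,G,T} (union, +1)
ABFS@6: {C,G,T} ∪ {A} = {A,C,G,T} (union, +1)
per-site changes: [1, 2, 2, 2, 2, 2, 3]; total = 14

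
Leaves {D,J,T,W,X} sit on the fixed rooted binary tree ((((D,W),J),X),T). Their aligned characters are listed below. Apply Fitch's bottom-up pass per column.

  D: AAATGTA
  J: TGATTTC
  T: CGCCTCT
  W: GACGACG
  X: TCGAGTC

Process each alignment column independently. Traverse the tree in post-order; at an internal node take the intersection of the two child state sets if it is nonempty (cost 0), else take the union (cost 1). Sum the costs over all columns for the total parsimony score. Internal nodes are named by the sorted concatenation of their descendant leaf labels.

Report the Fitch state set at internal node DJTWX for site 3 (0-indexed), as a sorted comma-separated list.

A,C,T

DW@0: {A} ∪ {G} = {A,G} (union, +1)
DJW@0: {A,G} ∪ {T} = {A,G,T} (union, +1)
DJWX@0: {A,G,T} ∩ {T} = {T} (intersection, +0)
DJTWX@0: {T} ∪ {C} = {C,T} (union, +1)
DW@1: {A} ∩ {A} = {A} (intersection, +0)
DJW@1: {A} ∪ {G} = {A,G} (union, +1)
DJWX@1: {A,G} ∪ {C} = {A,C,G} (union, +1)
DJTWX@1: {A,C,G} ∩ {G} = {G} (intersection, +0)
DW@2: {A} ∪ {C} = {A,C} (union, +1)
DJW@2: {A,C} ∩ {A} = {A} (intersection, +0)
DJWX@2: {A} ∪ {G} = {A,G} (union, +1)
DJTWX@2: {A,G} ∪ {C} = {A,C,G} (union, +1)
DW@3: {T} ∪ {G} = {G,T} (union, +1)
DJW@3: {G,T} ∩ {T} = {T} (intersection, +0)
DJWX@3: {T} ∪ {A} = {A,T} (union, +1)
DJTWX@3: {A,T} ∪ {C} = {A,C,T} (union, +1)
DW@4: {G} ∪ {A} = {A,G} (union, +1)
DJW@4: {A,G} ∪ {T} = {A,G,T} (union, +1)
DJWX@4: {A,G,T} ∩ {G} = {G} (intersection, +0)
DJTWX@4: {G} ∪ {T} = {G,T} (union, +1)
DW@5: {T} ∪ {C} = {C,T} (union, +1)
DJW@5: {C,T} ∩ {T} = {T} (intersection, +0)
DJWX@5: {T} ∩ {T} = {T} (intersection, +0)
DJTWX@5: {T} ∪ {C} = {C,T} (union, +1)
DW@6: {A} ∪ {G} = {A,G} (union, +1)
DJW@6: {A,G} ∪ {C} = {A,C,G} (union, +1)
DJWX@6: {A,C,G} ∩ {C} = {C} (intersection, +0)
DJTWX@6: {C} ∪ {T} = {C,T} (union, +1)
per-site changes: [3, 2, 3, 3, 3, 2, 3]; total = 19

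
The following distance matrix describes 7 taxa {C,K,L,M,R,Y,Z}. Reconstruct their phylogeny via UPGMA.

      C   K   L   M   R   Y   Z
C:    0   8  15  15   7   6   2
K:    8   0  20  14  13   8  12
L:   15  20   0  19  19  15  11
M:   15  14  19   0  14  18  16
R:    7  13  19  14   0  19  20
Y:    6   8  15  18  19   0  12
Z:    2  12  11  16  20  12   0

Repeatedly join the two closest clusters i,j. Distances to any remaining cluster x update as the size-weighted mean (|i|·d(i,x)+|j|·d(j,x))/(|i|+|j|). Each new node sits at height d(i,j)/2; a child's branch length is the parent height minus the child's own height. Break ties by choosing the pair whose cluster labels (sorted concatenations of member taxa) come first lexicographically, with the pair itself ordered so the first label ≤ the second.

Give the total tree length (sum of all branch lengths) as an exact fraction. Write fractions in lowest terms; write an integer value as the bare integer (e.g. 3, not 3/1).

323/8

iteration 1: select C,Z (d=2); attach at lengths (1, 1); label the merged cluster CZ
  updated: d(CZ,K)=10, d(CZ,L)=13, d(CZ,M)=31/2, d(CZ,R)=27/2, d(CZ,Y)=9
iteration 2: select K,Y (d=8); attach at lengths (4, 4); label the merged cluster KY
  updated: d(CZ,KY)=19/2, d(KY,L)=35/2, d(KY,M)=16, d(KY,R)=16
iteration 3: select CZ,KY (d=19/2); attach at lengths (15/4, 3/4); label the merged cluster CKYZ
  updated: d(CKYZ,L)=61/4, d(CKYZ,M)=63/4, d(CKYZ,R)=59/4
iteration 4: select M,R (d=14); attach at lengths (7, 7); label the merged cluster MR
  updated: d(CKYZ,MR)=61/4, d(L,MR)=19
iteration 5: select CKYZ,L (d=61/4); attach at lengths (23/8, 61/8); label the merged cluster CKLYZ
  updated: d(CKLYZ,MR)=16
iteration 6: select CKLYZ,MR (d=16); attach at lengths (3/8, 1); label the merged cluster CKLMRYZ
final tree: ((((C:1,Z:1):15/4,(K:4,Y:4):3/4):23/8,L:61/8):3/8,(M:7,R:7):1)
total length: 323/8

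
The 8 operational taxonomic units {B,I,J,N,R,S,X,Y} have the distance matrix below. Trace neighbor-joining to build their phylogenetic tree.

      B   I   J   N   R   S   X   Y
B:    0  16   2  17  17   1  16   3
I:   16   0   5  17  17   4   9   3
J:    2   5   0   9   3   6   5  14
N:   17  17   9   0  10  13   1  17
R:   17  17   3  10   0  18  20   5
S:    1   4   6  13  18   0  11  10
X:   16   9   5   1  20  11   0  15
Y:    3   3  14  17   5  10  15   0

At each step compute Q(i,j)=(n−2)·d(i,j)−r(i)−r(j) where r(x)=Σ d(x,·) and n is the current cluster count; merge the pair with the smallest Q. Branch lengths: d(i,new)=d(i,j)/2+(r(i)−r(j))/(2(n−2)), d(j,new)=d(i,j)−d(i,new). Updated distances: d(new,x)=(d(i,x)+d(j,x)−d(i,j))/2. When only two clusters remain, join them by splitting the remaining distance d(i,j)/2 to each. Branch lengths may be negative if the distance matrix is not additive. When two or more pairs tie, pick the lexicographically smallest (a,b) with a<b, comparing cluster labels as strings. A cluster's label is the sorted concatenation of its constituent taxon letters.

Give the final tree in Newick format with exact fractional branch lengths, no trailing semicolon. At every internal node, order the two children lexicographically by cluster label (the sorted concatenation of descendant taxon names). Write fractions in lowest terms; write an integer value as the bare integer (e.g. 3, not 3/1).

((((B:19/20,S:1/20):69/16,(I:11/3,(R:33/8,Y:7/8):23/6):19/16):13/16,J:-15/16):119/32,(N:13/12,X:-1/12):119/32)

1. join N+X (d=1, Q=-155) ⇒ NX; edges |N|=13/12, |X|=-1/12
  updated: d(B,NX)=16, d(I,NX)=25/2, d(J,NX)=13/2, d(NX,R)=29/2, d(NX,S)=23/2, d(NX,Y)=31/2
2. join B+S (d=1, Q=-201/2) ⇒ BS; edges |B|=19/20, |S|=1/20
  updated: d(BS,I)=19/2, d(BS,J)=7/2, d(BS,NX)=53/4, d(BS,R)=17, d(BS,Y)=6
3. join R+Y (d=5, Q=-80) ⇒ RY; edges |R|=33/8, |Y|=7/8
  updated: d(BS,RY)=9, d(I,RY)=15/2, d(J,RY)=6, d(NX,RY)=25/2
4. join I+RY (d=15/2, Q=-47) ⇒ IRY; edges |I|=11/3, |RY|=23/6
  updated: d(BS,IRY)=11/2, d(IRY,J)=7/4, d(IRY,NX)=35/4
5. join BS+IRY (d=11/2, Q=-109/4) ⇒ BIRSY; edges |BS|=69/16, |IRY|=19/16
  updated: d(BIRSY,J)=-1/8, d(BIRSY,NX)=33/4
6. join BIRSY+J (d=-1/8, Q=-117/8) ⇒ BIJRSY; edges |BIRSY|=13/16, |J|=-15/16
  updated: d(BIJRSY,NX)=119/16
7. join BIJRSY+NX (d=119/16) ⇒ BIJNRSXY; edges |BIJRSY|=119/32, |NX|=119/32
final tree: ((((B:19/20,S:1/20):69/16,(I:11/3,(R:33/8,Y:7/8):23/6):19/16):13/16,J:-15/16):119/32,(N:13/12,X:-1/12):119/32)
total length: 437/16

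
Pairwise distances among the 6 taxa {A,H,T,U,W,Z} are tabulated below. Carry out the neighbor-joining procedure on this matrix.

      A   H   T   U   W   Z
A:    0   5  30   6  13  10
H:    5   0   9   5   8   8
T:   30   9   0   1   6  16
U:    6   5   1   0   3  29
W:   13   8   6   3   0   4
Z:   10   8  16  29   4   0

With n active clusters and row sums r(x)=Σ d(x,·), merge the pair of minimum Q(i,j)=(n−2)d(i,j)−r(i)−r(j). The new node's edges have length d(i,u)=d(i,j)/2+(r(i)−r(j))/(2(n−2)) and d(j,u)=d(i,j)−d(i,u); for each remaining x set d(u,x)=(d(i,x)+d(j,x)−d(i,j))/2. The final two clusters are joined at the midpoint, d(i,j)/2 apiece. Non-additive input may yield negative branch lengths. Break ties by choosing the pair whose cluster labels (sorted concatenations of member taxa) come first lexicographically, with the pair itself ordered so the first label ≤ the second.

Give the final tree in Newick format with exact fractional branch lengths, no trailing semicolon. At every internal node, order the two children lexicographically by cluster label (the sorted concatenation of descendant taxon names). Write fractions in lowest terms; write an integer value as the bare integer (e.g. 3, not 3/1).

iteration 1: select T,U (d=1, Q=-102); attach at lengths (11/4, -7/4); label the merged cluster TU
  updated: d(A,TU)=35/2, d(H,TU)=13/2, d(TU,W)=4, d(TU,Z)=22
iteration 2: select TU,W (d=4, Q=-67); attach at lengths (11/2, -3/2); label the merged cluster TUW
  updated: d(A,TUW)=53/4, d(H,TUW)=21/4, d(TUW,Z)=11
iteration 3: select A,Z (d=10, Q=-149/4); attach at lengths (77/16, 83/16); label the merged cluster AZ
  updated: d(AZ,H)=3/2, d(AZ,TUW)=57/8
iteration 4: select AZ,H (d=3/2, Q=-111/8); attach at lengths (27/16, -3/16); label the merged cluster AHZ
  updated: d(AHZ,TUW)=87/16
iteration 5: select AHZ,TUW (d=87/16); attach at lengths (87/32, 87/32); label the merged cluster AHTUWZ
final tree: (((A:77/16,Z:83/16):27/16,H:-3/16):87/32,((T:11/4,U:-7/4):11/2,W:-3/2):87/32)
total length: 351/16

(((A:77/16,Z:83/16):27/16,H:-3/16):87/32,((T:11/4,U:-7/4):11/2,W:-3/2):87/32)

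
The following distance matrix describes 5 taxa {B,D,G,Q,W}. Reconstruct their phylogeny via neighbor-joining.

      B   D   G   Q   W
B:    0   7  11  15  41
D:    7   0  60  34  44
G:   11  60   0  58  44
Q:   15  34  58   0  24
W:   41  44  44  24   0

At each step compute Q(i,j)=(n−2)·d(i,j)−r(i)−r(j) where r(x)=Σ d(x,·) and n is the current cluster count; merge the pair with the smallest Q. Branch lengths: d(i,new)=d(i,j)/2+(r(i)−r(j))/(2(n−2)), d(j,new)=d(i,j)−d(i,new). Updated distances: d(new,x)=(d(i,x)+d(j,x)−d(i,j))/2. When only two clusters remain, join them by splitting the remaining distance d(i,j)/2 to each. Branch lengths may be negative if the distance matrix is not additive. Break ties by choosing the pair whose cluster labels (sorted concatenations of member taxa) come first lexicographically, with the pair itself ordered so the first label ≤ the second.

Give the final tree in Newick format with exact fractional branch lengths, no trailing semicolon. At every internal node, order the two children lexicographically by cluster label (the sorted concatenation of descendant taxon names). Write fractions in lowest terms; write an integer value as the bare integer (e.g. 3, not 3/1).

((((B:-11,G:22):23/2,D:33/2):21/2,Q:8):8,W:8)

iteration 1: select B,G (d=11, Q=-214); attach at lengths (-11, 22); label the merged cluster BG
  updated: d(BG,D)=28, d(BG,Q)=31, d(BG,W)=37
iteration 2: select BG,D (d=28, Q=-146); attach at lengths (23/2, 33/2); label the merged cluster BDG
  updated: d(BDG,Q)=37/2, d(BDG,W)=53/2
iteration 3: select BDG,Q (d=37/2, Q=-69); attach at lengths (21/2, 8); label the merged cluster BDGQ
  updated: d(BDGQ,W)=16
iteration 4: select BDGQ,W (d=16); attach at lengths (8, 8); label the merged cluster BDGQW
final tree: ((((B:-11,G:22):23/2,D:33/2):21/2,Q:8):8,W:8)
total length: 147/2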